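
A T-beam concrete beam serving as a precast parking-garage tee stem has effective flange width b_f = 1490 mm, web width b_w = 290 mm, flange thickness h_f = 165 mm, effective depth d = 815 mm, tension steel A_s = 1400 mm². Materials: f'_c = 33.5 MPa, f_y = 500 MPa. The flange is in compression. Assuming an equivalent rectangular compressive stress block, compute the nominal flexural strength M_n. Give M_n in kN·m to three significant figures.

M_n ≈ 565 kN·m

Tension: T = A_s f_y = 1400 × 500 = 700000 N.
Try a within the flange: a = T/(0.85 f'_c b_f) = 700000/(0.85 × 33.5 × 1490) = 16.50 mm.
Since a = 16.50 ≤ h_f = 165 mm, the stress block lies entirely in the flange; analyse as a rectangular beam of width b_f.
M_n = T(d − a/2) = 700000 × (815 − 8.25) = 564.73 × 10⁶ N·mm.
M_n = 564.73 kN·m.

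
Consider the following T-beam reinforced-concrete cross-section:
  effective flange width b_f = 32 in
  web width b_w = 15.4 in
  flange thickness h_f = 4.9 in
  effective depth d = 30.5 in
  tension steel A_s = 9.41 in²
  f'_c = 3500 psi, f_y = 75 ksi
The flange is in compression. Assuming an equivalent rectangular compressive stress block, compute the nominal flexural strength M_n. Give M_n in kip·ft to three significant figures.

M_n ≈ 1550 kip·ft

Tension: T = A_s f_y = 9.41 × 75 = 705.75 kips.
Try a within the flange: a = T/(0.85 f'_c b_f) = 705.75/(0.85 × 3.5 × 32) = 7.413 in.
a = 7.413 > h_f = 4.9 in: the block extends into the web. Split into flange-overhang and web parts.
C_f = 0.85 f'_c (b_f − b_w) h_f = 0.85 × 3.5 × (32 − 15.4) × 4.9 = 242.0 kips.
Remaining web compression depth: a_w = (T − C_f)/(0.85 f'_c b_w) = (705.75 − 242.0)/(0.85 × 3.5 × 15.4) = 10.122 in.
M_n = C_f(d − h_f/2) + (T − C_f)(d − a_w/2) = 242.0 × (30.5 − 2.45) + 463.75 × (30.5 − 5.061) = 6788.1 + 11797.3 = 18585.4 kip·in.
M_n = 18585.4/12 = 1548.78 kip·ft.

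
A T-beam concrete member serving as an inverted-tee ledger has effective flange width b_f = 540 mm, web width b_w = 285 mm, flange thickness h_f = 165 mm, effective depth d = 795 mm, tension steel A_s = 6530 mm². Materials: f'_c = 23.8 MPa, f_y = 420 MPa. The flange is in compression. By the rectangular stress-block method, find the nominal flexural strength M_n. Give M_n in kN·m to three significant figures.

Tension: T = A_s f_y = 6530 × 420 = 2742600 N.
Try a within the flange: a = T/(0.85 f'_c b_f) = 2742600/(0.85 × 23.8 × 540) = 251.06 mm.
a = 251.06 > h_f = 165 mm: the block extends into the web. Split into flange-overhang and web parts.
C_f = 0.85 f'_c (b_f − b_w) h_f = 0.85 × 23.8 × (540 − 285) × 165 = 851177 N.
Remaining web compression depth: a_w = (T − C_f)/(0.85 f'_c b_w) = (2742600 − 851177)/(0.85 × 23.8 × 285) = 328.06 mm.
M_n = C_f(d − h_f/2) + (T − C_f)(d − a_w/2) = 851177 × (795 − 82.5) + 1891423 × (795 − 164.03) = 606.46 + 1193.43 = 1799.89 × 10⁶ N·mm.
M_n = 1799.89 kN·m.

M_n ≈ 1800 kN·m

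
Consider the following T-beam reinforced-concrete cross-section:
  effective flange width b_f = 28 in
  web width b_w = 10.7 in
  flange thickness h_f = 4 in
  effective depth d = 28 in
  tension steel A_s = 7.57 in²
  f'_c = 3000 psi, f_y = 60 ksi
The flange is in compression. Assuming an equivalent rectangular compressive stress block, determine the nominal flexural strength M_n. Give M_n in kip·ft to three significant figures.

M_n ≈ 913 kip·ft

Tension: T = A_s f_y = 7.57 × 60 = 454.2 kips.
Try a within the flange: a = T/(0.85 f'_c b_f) = 454.2/(0.85 × 3 × 28) = 6.361 in.
a = 6.361 > h_f = 4 in: the block extends into the web. Split into flange-overhang and web parts.
C_f = 0.85 f'_c (b_f − b_w) h_f = 0.85 × 3 × (28 − 10.7) × 4 = 176.5 kips.
Remaining web compression depth: a_w = (T − C_f)/(0.85 f'_c b_w) = (454.2 − 176.5)/(0.85 × 3 × 10.7) = 10.178 in.
M_n = C_f(d − h_f/2) + (T − C_f)(d − a_w/2) = 176.5 × (28 − 2) + 277.7 × (28 − 5.089) = 4589.0 + 6362.4 = 10951.4 kip·in.
M_n = 10951.4/12 = 912.62 kip·ft.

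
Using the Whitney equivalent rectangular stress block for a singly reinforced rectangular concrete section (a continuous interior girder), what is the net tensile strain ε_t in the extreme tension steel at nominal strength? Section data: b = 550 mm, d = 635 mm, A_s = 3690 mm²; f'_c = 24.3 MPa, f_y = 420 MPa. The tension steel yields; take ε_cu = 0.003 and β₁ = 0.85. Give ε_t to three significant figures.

a = A_s f_y/(0.85 f'_c b) = 136.42 mm.
β₁ = 0.85, so c = a/β₁ = 136.42/0.85 = 160.49 mm.
From the linear strain diagram with ε_cu = 0.003: ε_t = 0.003 (d − c)/c = 0.003 × (635 − 160.49)/160.49 = 0.00887.
Since ε_t ≥ 0.005, the section is tension-controlled.

ε_t ≈ 0.00887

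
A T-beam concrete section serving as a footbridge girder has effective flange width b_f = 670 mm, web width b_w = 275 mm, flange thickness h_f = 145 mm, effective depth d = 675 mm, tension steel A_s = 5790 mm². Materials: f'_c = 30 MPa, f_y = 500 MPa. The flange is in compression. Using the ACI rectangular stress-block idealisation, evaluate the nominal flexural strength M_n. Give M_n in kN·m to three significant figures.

Tension: T = A_s f_y = 5790 × 500 = 2895000 N.
Try a within the flange: a = T/(0.85 f'_c b_f) = 2895000/(0.85 × 30 × 670) = 169.45 mm.
a = 169.45 > h_f = 145 mm: the block extends into the web. Split into flange-overhang and web parts.
C_f = 0.85 f'_c (b_f − b_w) h_f = 0.85 × 30 × (670 − 275) × 145 = 1460513 N.
Remaining web compression depth: a_w = (T − C_f)/(0.85 f'_c b_w) = (2895000 − 1460513)/(0.85 × 30 × 275) = 204.56 mm.
M_n = C_f(d − h_f/2) + (T − C_f)(d − a_w/2) = 1460513 × (675 − 72.5) + 1434487 × (675 − 102.28) = 879.96 + 821.56 = 1701.52 × 10⁶ N·mm.
M_n = 1701.52 kN·m.

M_n ≈ 1700 kN·m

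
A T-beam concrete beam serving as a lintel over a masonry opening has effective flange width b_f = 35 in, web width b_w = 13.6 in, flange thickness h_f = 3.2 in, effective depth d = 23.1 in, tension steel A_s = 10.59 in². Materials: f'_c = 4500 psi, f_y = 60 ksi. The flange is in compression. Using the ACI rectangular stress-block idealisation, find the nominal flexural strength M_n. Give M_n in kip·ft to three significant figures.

Tension: T = A_s f_y = 10.59 × 60 = 635.4 kips.
Try a within the flange: a = T/(0.85 f'_c b_f) = 635.4/(0.85 × 4.5 × 35) = 4.746 in.
a = 4.746 > h_f = 3.2 in: the block extends into the web. Split into flange-overhang and web parts.
C_f = 0.85 f'_c (b_f − b_w) h_f = 0.85 × 4.5 × (35 − 13.6) × 3.2 = 261.9 kips.
Remaining web compression depth: a_w = (T − C_f)/(0.85 f'_c b_w) = (635.4 − 261.9)/(0.85 × 4.5 × 13.6) = 7.180 in.
M_n = C_f(d − h_f/2) + (T − C_f)(d − a_w/2) = 261.9 × (23.1 − 1.6) + 373.5 × (23.1 − 3.59) = 5630.9 + 7287.0 = 12917.9 kip·in.
M_n = 12917.9/12 = 1076.49 kip·ft.

M_n ≈ 1080 kip·ft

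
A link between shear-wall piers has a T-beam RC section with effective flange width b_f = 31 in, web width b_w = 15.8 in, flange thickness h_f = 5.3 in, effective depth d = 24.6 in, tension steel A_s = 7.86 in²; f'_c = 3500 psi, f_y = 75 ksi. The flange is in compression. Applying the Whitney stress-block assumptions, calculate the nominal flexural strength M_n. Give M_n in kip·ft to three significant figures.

M_n ≈ 1050 kip·ft

Tension: T = A_s f_y = 7.86 × 75 = 589.5 kips.
Try a within the flange: a = T/(0.85 f'_c b_f) = 589.5/(0.85 × 3.5 × 31) = 6.392 in.
a = 6.392 > h_f = 5.3 in: the block extends into the web. Split into flange-overhang and web parts.
C_f = 0.85 f'_c (b_f − b_w) h_f = 0.85 × 3.5 × (31 − 15.8) × 5.3 = 239.7 kips.
Remaining web compression depth: a_w = (T − C_f)/(0.85 f'_c b_w) = (589.5 − 239.7)/(0.85 × 3.5 × 15.8) = 7.442 in.
M_n = C_f(d − h_f/2) + (T − C_f)(d − a_w/2) = 239.7 × (24.6 − 2.65) + 349.8 × (24.6 − 3.721) = 5261.4 + 7303.5 = 12564.9 kip·in.
M_n = 12564.9/12 = 1047.08 kip·ft.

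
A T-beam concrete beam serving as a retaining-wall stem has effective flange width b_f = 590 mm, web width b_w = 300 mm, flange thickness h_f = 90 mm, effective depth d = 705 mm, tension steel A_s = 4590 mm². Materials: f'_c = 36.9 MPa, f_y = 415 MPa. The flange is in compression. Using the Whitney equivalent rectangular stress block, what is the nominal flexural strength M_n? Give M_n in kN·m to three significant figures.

M_n ≈ 1240 kN·m

Tension: T = A_s f_y = 4590 × 415 = 1904850 N.
Try a within the flange: a = T/(0.85 f'_c b_f) = 1904850/(0.85 × 36.9 × 590) = 102.94 mm.
a = 102.94 > h_f = 90 mm: the block extends into the web. Split into flange-overhang and web parts.
C_f = 0.85 f'_c (b_f − b_w) h_f = 0.85 × 36.9 × (590 − 300) × 90 = 818627 N.
Remaining web compression depth: a_w = (T − C_f)/(0.85 f'_c b_w) = (1904850 − 818627)/(0.85 × 36.9 × 300) = 115.44 mm.
M_n = C_f(d − h_f/2) + (T − C_f)(d − a_w/2) = 818627 × (705 − 45) + 1086223 × (705 − 57.72) = 540.29 + 703.09 = 1243.38 × 10⁶ N·mm.
M_n = 1243.38 kN·m.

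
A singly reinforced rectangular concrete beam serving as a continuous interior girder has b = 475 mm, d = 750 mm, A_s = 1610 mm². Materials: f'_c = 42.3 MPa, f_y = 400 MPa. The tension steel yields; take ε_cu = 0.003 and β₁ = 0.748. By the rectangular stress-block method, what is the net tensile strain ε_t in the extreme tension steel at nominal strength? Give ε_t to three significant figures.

ε_t ≈ 0.0416

a = A_s f_y/(0.85 f'_c b) = 37.71 mm.
β₁ = 0.748, so c = a/β₁ = 37.71/0.748 = 50.41 mm.
From the linear strain diagram with ε_cu = 0.003: ε_t = 0.003 (d − c)/c = 0.003 × (750 − 50.41)/50.41 = 0.0416.
Since ε_t ≥ 0.005, the section is tension-controlled.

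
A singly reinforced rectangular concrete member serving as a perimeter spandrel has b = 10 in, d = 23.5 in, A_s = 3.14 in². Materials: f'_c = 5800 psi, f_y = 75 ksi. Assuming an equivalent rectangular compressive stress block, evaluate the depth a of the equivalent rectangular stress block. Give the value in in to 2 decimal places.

a ≈ 4.78 in

T = A_s f_y = 3.14 × 75 = 235.5 kips.
a = T/(0.85 f'_c b) = 235.5/(0.85 × 5.8 × 10) = 4.78 in.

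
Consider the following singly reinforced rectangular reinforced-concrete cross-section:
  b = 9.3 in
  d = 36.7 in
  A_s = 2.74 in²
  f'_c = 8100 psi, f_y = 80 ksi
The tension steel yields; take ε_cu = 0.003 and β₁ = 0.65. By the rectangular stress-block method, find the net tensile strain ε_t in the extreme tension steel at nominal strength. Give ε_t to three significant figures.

ε_t ≈ 0.0179

a = A_s f_y/(0.85 f'_c b) = 3.423 in.
β₁ = 0.65, so c = a/β₁ = 3.423/0.65 = 5.266 in.
From the linear strain diagram with ε_cu = 0.003: ε_t = 0.003 (d − c)/c = 0.003 × (36.7 − 5.266)/5.266 = 0.0179.
Since ε_t ≥ 0.005, the section is tension-controlled.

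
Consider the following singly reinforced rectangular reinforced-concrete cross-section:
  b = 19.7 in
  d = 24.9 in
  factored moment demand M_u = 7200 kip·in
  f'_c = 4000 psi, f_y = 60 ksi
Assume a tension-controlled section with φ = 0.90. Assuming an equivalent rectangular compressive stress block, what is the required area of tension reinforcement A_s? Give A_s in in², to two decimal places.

M_n = M_u/φ = 7200/0.90 = 8000 kip·in.
From M_n = 0.85 f'_c a b (d − a/2):
a = d − √(d² − 2M_n/(0.85 f'_c b)) = 24.9 − √(24.9² − 2 × 8000/(0.85 × 4 × 19.7)) = 5.377 in.
A_s = 0.85 f'_c a b / f_y = 0.85 × 4 × 5.377 × 19.7 / 60 = 6.003 in².

A_s ≈ 6.00 in²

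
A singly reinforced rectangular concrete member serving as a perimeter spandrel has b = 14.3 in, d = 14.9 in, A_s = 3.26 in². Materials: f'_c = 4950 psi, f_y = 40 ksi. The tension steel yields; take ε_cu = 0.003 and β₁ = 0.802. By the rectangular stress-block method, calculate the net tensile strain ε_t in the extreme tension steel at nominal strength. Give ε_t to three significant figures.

ε_t ≈ 0.0135

a = A_s f_y/(0.85 f'_c b) = 2.167 in.
β₁ = 0.802, so c = a/β₁ = 2.167/0.802 = 2.702 in.
From the linear strain diagram with ε_cu = 0.003: ε_t = 0.003 (d − c)/c = 0.003 × (14.9 − 2.702)/2.702 = 0.0135.
Since ε_t ≥ 0.005, the section is tension-controlled.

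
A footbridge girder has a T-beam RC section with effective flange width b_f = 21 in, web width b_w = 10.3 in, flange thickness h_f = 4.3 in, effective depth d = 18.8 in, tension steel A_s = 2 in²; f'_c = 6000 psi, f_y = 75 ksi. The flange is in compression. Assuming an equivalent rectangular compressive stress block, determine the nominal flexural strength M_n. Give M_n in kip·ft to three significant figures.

Tension: T = A_s f_y = 2 × 75 = 150 kips.
Try a within the flange: a = T/(0.85 f'_c b_f) = 150/(0.85 × 6 × 21) = 1.401 in.
Since a = 1.401 ≤ h_f = 4.3 in, the stress block lies entirely in the flange; analyse as a rectangular beam of width b_f.
M_n = T(d − a/2) = 150 × (18.8 − 0.7005) = 2714.9 kip·in.
M_n = 2714.9/12 = 226.24 kip·ft.

M_n ≈ 226 kip·ft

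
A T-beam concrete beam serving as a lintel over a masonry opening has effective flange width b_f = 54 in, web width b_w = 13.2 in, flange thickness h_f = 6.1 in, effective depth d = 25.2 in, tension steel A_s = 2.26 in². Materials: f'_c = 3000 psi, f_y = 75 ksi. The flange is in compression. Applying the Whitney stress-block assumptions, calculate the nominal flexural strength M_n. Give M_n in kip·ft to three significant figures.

Tension: T = A_s f_y = 2.26 × 75 = 169.5 kips.
Try a within the flange: a = T/(0.85 f'_c b_f) = 169.5/(0.85 × 3 × 54) = 1.231 in.
Since a = 1.231 ≤ h_f = 6.1 in, the stress block lies entirely in the flange; analyse as a rectangular beam of width b_f.
M_n = T(d − a/2) = 169.5 × (25.2 − 0.6155) = 4167.1 kip·in.
M_n = 4167.1/12 = 347.26 kip·ft.

M_n ≈ 347 kip·ft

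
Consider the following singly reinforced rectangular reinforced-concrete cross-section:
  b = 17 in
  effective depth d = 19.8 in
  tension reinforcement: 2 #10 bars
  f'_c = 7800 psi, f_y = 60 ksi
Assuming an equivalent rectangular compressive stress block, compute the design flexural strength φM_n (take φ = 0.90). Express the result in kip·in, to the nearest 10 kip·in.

φM_n ≈ 2620 kip·in

A_s = 2 × 1.27 = 2.54 in².
T = A_s f_y = 2.54 × 60 = 152.4 kips.
a = T/(0.85 f'_c b) = 152.4/(0.85 × 7.8 × 17) = 1.352 in.
M_n = T(d − a/2) = 152.4 × (19.8 − 0.676) = 2914.5 kip·in.
φM_n = 0.90 × 2914.5 = 2623.1 kip·in.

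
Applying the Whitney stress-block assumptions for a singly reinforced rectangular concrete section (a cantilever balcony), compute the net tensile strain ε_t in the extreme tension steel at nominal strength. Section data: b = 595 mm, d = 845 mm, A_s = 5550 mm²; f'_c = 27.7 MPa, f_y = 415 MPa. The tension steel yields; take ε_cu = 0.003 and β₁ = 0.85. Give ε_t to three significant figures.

ε_t ≈ 0.0101

a = A_s f_y/(0.85 f'_c b) = 164.41 mm.
β₁ = 0.85, so c = a/β₁ = 164.41/0.85 = 193.42 mm.
From the linear strain diagram with ε_cu = 0.003: ε_t = 0.003 (d − c)/c = 0.003 × (845 − 193.42)/193.42 = 0.0101.
Since ε_t ≥ 0.005, the section is tension-controlled.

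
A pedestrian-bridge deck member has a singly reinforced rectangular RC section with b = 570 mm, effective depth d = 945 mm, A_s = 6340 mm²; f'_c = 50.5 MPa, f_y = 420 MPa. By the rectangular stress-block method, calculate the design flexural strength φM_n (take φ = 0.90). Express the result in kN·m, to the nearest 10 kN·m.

T = A_s f_y = 6340 × 420 = 2662800 N = 2662.8 kN.
From C = T: a = T/(0.85 f'_c b) = 2662800/(0.85 × 50.5 × 570) = 108.83 mm.
M_n = T(d − a/2) = 2662.8 kN × (945 − 54.415) mm = 2371.45 kN·m.
φM_n = 0.90 × 2371.45 = 2134.31 kN·m.

φM_n ≈ 2130 kN·m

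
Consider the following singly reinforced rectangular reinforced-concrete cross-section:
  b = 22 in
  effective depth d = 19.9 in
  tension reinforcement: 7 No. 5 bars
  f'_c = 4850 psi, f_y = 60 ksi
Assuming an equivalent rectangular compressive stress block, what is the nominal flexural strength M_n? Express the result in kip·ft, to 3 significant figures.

A_s = 7 × 0.31 = 2.17 in².
T = A_s f_y = 2.17 × 60 = 130.2 kips.
a = T/(0.85 f'_c b) = 130.2/(0.85 × 4.85 × 22) = 1.436 in.
M_n = T(d − a/2) = 130.2 × (19.9 − 0.718) = 2497.5 kip·in = 2497.5/12 = 208.13 kip·ft.

M_n ≈ 208 kip·ft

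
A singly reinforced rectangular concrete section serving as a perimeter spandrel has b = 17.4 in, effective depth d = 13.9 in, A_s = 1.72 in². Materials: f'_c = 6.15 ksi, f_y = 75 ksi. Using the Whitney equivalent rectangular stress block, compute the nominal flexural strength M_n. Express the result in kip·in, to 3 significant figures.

M_n ≈ 1700 kip·in

T = A_s f_y = 1.72 × 75 = 129 kips.
a = T/(0.85 f'_c b) = 129/(0.85 × 6.15 × 17.4) = 1.418 in.
M_n = T(d − a/2) = 129 × (13.9 − 0.709) = 1701.6 kip·in.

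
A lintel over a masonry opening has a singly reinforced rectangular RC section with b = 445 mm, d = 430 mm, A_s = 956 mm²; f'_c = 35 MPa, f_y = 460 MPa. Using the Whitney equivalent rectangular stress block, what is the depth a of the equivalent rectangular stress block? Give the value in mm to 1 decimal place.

T = A_s f_y = 956 × 460 = 439760 N = 439.76 kN.
Setting C = 0.85 f'_c a b equal to T: a = 439760/(0.85 × 35 × 445) = 33.2 mm.

a ≈ 33.2 mm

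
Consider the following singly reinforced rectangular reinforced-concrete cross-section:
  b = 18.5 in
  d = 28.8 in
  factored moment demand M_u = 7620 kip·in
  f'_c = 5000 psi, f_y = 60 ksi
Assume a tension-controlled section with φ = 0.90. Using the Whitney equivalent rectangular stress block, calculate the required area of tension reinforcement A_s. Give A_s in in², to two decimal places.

M_n = M_u/φ = 7620/0.90 = 8466.67 kip·in.
From M_n = 0.85 f'_c a b (d − a/2):
a = d − √(d² − 2M_n/(0.85 f'_c b)) = 28.8 − √(28.8² − 2 × 8466.67/(0.85 × 5 × 18.5)) = 4.020 in.
A_s = 0.85 f'_c a b / f_y = 0.85 × 5 × 4.020 × 18.5 / 60 = 5.268 in².

A_s ≈ 5.27 in²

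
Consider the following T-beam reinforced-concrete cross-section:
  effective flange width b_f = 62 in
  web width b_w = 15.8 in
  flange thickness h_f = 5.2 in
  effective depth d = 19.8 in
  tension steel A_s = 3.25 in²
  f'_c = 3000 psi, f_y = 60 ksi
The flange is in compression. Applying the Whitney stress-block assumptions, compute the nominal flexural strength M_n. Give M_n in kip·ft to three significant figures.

Tension: T = A_s f_y = 3.25 × 60 = 195 kips.
Try a within the flange: a = T/(0.85 f'_c b_f) = 195/(0.85 × 3 × 62) = 1.233 in.
Since a = 1.233 ≤ h_f = 5.2 in, the stress block lies entirely in the flange; analyse as a rectangular beam of width b_f.
M_n = T(d − a/2) = 195 × (19.8 − 0.6165) = 3740.8 kip·in.
M_n = 3740.8/12 = 311.73 kip·ft.

M_n ≈ 312 kip·ft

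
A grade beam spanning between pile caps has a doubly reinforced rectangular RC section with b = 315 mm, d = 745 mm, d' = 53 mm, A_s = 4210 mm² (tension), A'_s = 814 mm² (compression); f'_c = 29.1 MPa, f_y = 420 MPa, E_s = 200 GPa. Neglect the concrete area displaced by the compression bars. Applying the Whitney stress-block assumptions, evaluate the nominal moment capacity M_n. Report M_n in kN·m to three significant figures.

M_n ≈ 1170 kN·m

Assume both tension and compression steel yield.
Net tension couple steel: A_s − A'_s = 3396 mm².
a = (A_s − A'_s) f_y / (0.85 f'_c b) = 1426320/(0.85 × 29.1 × 315) = 183.06 mm.
c = a/β₁ = 183.06/0.842 = 217.41 mm; ε'_s = 0.003(c − d')/c = 0.0023 ≥ f_y/E_s = 0.0021, so compression steel does yield.
M_n = (A_s − A'_s) f_y (d − a/2) + A'_s f_y (d − d') = [1426320 × (745 − 91.53) + 341880 × (745 − 53)] × 10⁻⁶ = 932.06 + 236.58 = 1168.64 kN·m.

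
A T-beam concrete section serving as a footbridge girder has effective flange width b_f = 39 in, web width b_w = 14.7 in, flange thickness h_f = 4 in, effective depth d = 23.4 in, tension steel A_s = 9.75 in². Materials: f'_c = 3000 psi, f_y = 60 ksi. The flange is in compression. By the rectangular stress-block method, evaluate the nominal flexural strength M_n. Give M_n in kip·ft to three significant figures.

Tension: T = A_s f_y = 9.75 × 60 = 585 kips.
Try a within the flange: a = T/(0.85 f'_c b_f) = 585/(0.85 × 3 × 39) = 5.882 in.
a = 5.882 > h_f = 4 in: the block extends into the web. Split into flange-overhang and web parts.
C_f = 0.85 f'_c (b_f − b_w) h_f = 0.85 × 3 × (39 − 14.7) × 4 = 247.9 kips.
Remaining web compression depth: a_w = (T − C_f)/(0.85 f'_c b_w) = (585 − 247.9)/(0.85 × 3 × 14.7) = 8.993 in.
M_n = C_f(d − h_f/2) + (T − C_f)(d − a_w/2) = 247.9 × (23.4 − 2) + 337.1 × (23.4 − 4.4965) = 5305.1 + 6372.4 = 11677.5 kip·in.
M_n = 11677.5/12 = 973.13 kip·ft.

M_n ≈ 973 kip·ft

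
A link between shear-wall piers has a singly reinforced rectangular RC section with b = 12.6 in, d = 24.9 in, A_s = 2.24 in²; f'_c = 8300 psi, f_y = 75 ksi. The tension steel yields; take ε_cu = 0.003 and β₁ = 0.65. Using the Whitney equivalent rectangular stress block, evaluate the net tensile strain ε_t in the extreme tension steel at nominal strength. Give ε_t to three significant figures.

a = A_s f_y/(0.85 f'_c b) = 1.890 in.
β₁ = 0.65, so c = a/β₁ = 1.890/0.65 = 2.908 in.
From the linear strain diagram with ε_cu = 0.003: ε_t = 0.003 (d − c)/c = 0.003 × (24.9 − 2.908)/2.908 = 0.0227.
Since ε_t ≥ 0.005, the section is tension-controlled.

ε_t ≈ 0.0227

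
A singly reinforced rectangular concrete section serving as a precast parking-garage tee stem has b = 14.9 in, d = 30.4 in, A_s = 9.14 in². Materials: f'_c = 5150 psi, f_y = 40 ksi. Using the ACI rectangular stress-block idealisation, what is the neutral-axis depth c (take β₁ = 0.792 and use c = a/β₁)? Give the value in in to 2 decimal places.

T = A_s f_y = 9.14 × 40 = 365.6 kips.
a = T/(0.85 f'_c b) = 365.6/(0.85 × 5.15 × 14.9) = 5.6052 in.
With β₁ = 0.792, c = a/β₁ = 5.6052/0.792 = 7.08 in.

c ≈ 7.08 in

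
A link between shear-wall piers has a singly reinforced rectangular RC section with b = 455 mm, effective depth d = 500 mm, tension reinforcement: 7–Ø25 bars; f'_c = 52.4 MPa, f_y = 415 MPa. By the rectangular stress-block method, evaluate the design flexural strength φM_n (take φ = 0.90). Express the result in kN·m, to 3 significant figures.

φM_n ≈ 597 kN·m

A_s = 7 × 491 = 3437 mm².
T = A_s f_y = 3437 × 415 = 1426355 N = 1426.355 kN.
From C = T: a = T/(0.85 f'_c b) = 1426355/(0.85 × 52.4 × 455) = 70.38 mm.
M_n = T(d − a/2) = 1426.355 kN × (500 − 35.19) mm = 662.98 kN·m.
φM_n = 0.90 × 662.98 = 596.68 kN·m.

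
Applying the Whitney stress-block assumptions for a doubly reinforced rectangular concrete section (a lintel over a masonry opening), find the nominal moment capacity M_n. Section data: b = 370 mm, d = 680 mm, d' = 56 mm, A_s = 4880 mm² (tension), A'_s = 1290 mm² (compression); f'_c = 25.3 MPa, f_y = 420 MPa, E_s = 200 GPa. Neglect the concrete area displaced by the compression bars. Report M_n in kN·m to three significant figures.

Assume both tension and compression steel yield.
Net tension couple steel: A_s − A'_s = 3590 mm².
a = (A_s − A'_s) f_y / (0.85 f'_c b) = 1507800/(0.85 × 25.3 × 370) = 189.50 mm.
c = a/β₁ = 189.50/0.85 = 222.94 mm; ε'_s = 0.003(c − d')/c = 0.0022 ≥ f_y/E_s = 0.0021, so compression steel does yield.
M_n = (A_s − A'_s) f_y (d − a/2) + A'_s f_y (d − d') = [1507800 × (680 − 94.75) + 541800 × (680 − 56)] × 10⁻⁶ = 882.44 + 338.08 = 1220.52 kN·m.

M_n ≈ 1220 kN·m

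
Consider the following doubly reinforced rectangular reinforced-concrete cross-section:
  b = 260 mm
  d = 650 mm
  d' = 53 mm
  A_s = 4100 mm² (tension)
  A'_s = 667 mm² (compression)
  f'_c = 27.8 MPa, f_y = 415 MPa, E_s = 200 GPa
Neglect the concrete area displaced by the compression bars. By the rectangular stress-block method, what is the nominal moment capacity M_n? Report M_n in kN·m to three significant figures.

Assume both tension and compression steel yield.
Net tension couple steel: A_s − A'_s = 3433 mm².
a = (A_s − A'_s) f_y / (0.85 f'_c b) = 1424695/(0.85 × 27.8 × 260) = 231.89 mm.
c = a/β₁ = 231.89/0.85 = 272.81 mm; ε'_s = 0.003(c − d')/c = 0.0024 ≥ f_y/E_s = 0.0021, so compression steel does yield.
M_n = (A_s − A'_s) f_y (d − a/2) + A'_s f_y (d − d') = [1424695 × (650 − 115.945) + 276805 × (650 − 53)] × 10⁻⁶ = 760.87 + 165.25 = 926.12 kN·m.

M_n ≈ 926 kN·m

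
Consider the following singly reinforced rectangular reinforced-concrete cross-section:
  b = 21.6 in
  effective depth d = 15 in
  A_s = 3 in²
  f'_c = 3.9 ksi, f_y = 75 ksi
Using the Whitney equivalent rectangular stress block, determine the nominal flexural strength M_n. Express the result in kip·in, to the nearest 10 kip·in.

T = A_s f_y = 3 × 75 = 225 kips.
a = T/(0.85 f'_c b) = 225/(0.85 × 3.9 × 21.6) = 3.142 in.
M_n = T(d − a/2) = 225 × (15 − 1.571) = 3021.5 kip·in.

M_n ≈ 3020 kip·in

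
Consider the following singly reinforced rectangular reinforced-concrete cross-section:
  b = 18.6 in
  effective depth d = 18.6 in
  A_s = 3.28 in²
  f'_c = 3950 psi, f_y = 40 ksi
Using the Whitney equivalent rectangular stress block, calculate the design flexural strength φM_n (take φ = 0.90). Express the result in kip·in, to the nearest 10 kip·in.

T = A_s f_y = 3.28 × 40 = 131.2 kips.
a = T/(0.85 f'_c b) = 131.2/(0.85 × 3.95 × 18.6) = 2.101 in.
M_n = T(d − a/2) = 131.2 × (18.6 − 1.0505) = 2302.5 kip·in.
φM_n = 0.90 × 2302.5 = 2072.3 kip·in.

φM_n ≈ 2070 kip·in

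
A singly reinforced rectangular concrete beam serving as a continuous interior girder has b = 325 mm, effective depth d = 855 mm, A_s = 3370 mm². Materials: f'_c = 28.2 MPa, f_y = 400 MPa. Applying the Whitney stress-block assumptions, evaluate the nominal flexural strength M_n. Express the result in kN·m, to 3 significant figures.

T = A_s f_y = 3370 × 400 = 1348000 N = 1348 kN.
From C = T: a = T/(0.85 f'_c b) = 1348000/(0.85 × 28.2 × 325) = 173.04 mm.
M_n = T(d − a/2) = 1348 kN × (855 − 86.52) mm = 1035.91 kN·m.

M_n ≈ 1040 kN·m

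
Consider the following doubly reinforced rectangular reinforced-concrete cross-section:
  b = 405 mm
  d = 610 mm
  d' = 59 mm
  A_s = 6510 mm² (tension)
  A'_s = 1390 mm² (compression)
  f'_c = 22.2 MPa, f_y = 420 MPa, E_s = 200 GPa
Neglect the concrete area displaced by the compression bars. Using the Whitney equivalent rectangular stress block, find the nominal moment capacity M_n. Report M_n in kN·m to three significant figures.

Assume both tension and compression steel yield.
Net tension couple steel: A_s − A'_s = 5120 mm².
a = (A_s − A'_s) f_y / (0.85 f'_c b) = 2150400/(0.85 × 22.2 × 405) = 281.38 mm.
c = a/β₁ = 281.38/0.85 = 331.04 mm; ε'_s = 0.003(c − d')/c = 0.0025 ≥ f_y/E_s = 0.0021, so compression steel does yield.
M_n = (A_s − A'_s) f_y (d − a/2) + A'_s f_y (d − d') = [2150400 × (610 − 140.69) + 583800 × (610 − 59)] × 10⁻⁶ = 1009.20 + 321.67 = 1330.87 kN·m.

M_n ≈ 1330 kN·m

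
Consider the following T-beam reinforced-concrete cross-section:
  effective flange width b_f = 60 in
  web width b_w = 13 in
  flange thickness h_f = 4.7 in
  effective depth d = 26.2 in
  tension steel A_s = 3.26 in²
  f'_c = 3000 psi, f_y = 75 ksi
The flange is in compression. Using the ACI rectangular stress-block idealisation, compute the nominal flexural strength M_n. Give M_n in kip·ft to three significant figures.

M_n ≈ 518 kip·ft

Tension: T = A_s f_y = 3.26 × 75 = 244.5 kips.
Try a within the flange: a = T/(0.85 f'_c b_f) = 244.5/(0.85 × 3 × 60) = 1.598 in.
Since a = 1.598 ≤ h_f = 4.7 in, the stress block lies entirely in the flange; analyse as a rectangular beam of width b_f.
M_n = T(d − a/2) = 244.5 × (26.2 − 0.799) = 6210.5 kip·in.
M_n = 6210.5/12 = 517.54 kip·ft.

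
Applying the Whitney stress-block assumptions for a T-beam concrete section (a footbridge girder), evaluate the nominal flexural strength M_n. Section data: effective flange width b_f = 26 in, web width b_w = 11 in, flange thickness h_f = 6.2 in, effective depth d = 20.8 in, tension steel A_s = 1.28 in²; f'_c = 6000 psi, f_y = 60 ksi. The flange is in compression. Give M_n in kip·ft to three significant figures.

M_n ≈ 131 kip·ft

Tension: T = A_s f_y = 1.28 × 60 = 76.8 kips.
Try a within the flange: a = T/(0.85 f'_c b_f) = 76.8/(0.85 × 6 × 26) = 0.579 in.
Since a = 0.579 ≤ h_f = 6.2 in, the stress block lies entirely in the flange; analyse as a rectangular beam of width b_f.
M_n = T(d − a/2) = 76.8 × (20.8 − 0.2895) = 1575.2 kip·in.
M_n = 1575.2/12 = 131.27 kip·ft.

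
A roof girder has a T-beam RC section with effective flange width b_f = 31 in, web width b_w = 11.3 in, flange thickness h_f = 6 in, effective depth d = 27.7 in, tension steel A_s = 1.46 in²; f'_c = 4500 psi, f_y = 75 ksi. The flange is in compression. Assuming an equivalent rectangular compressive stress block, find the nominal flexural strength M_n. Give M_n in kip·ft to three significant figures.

M_n ≈ 249 kip·ft

Tension: T = A_s f_y = 1.46 × 75 = 109.5 kips.
Try a within the flange: a = T/(0.85 f'_c b_f) = 109.5/(0.85 × 4.5 × 31) = 0.923 in.
Since a = 0.923 ≤ h_f = 6 in, the stress block lies entirely in the flange; analyse as a rectangular beam of width b_f.
M_n = T(d − a/2) = 109.5 × (27.7 − 0.4615) = 2982.6 kip·in.
M_n = 2982.6/12 = 248.55 kip·ft.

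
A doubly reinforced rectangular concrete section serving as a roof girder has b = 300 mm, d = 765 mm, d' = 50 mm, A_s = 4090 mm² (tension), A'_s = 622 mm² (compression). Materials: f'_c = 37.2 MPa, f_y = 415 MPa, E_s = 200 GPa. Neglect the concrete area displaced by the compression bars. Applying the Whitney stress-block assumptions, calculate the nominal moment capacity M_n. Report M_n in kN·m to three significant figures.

Assume both tension and compression steel yield.
Net tension couple steel: A_s − A'_s = 3468 mm².
a = (A_s − A'_s) f_y / (0.85 f'_c b) = 1439220/(0.85 × 37.2 × 300) = 151.72 mm.
c = a/β₁ = 151.72/0.784 = 193.52 mm; ε'_s = 0.003(c − d')/c = 0.0022 ≥ f_y/E_s = 0.0021, so compression steel does yield.
M_n = (A_s − A'_s) f_y (d − a/2) + A'_s f_y (d − d') = [1439220 × (765 − 75.86) + 258130 × (765 − 50)] × 10⁻⁶ = 991.82 + 184.56 = 1176.38 kN·m.

M_n ≈ 1180 kN·m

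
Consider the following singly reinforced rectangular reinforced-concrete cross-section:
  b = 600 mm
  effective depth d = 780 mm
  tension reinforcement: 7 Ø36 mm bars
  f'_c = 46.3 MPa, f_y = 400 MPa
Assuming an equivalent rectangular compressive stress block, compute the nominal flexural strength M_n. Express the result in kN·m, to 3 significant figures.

A_s = 7 × 1018 = 7126 mm².
T = A_s f_y = 7126 × 400 = 2850400 N = 2850.4 kN.
From C = T: a = T/(0.85 f'_c b) = 2850400/(0.85 × 46.3 × 600) = 120.71 mm.
M_n = T(d − a/2) = 2850.4 kN × (780 − 60.355) mm = 2051.28 kN·m.

M_n ≈ 2050 kN·m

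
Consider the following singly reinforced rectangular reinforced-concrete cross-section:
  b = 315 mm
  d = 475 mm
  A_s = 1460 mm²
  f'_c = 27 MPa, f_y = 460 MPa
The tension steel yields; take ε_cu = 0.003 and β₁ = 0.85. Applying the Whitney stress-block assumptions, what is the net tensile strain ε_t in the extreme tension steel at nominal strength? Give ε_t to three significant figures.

ε_t ≈ 0.0100

a = A_s f_y/(0.85 f'_c b) = 92.90 mm.
β₁ = 0.85, so c = a/β₁ = 92.90/0.85 = 109.29 mm.
From the linear strain diagram with ε_cu = 0.003: ε_t = 0.003 (d − c)/c = 0.003 × (475 − 109.29)/109.29 = 0.0100.
Since ε_t ≥ 0.005, the section is tension-controlled.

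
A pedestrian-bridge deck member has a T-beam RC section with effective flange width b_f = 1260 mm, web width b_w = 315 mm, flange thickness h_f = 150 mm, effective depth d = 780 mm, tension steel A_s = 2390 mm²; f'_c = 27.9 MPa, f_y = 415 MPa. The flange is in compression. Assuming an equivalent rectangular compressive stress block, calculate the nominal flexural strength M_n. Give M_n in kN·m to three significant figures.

Tension: T = A_s f_y = 2390 × 415 = 991850 N.
Try a within the flange: a = T/(0.85 f'_c b_f) = 991850/(0.85 × 27.9 × 1260) = 33.19 mm.
Since a = 33.19 ≤ h_f = 150 mm, the stress block lies entirely in the flange; analyse as a rectangular beam of width b_f.
M_n = T(d − a/2) = 991850 × (780 − 16.595) = 757.18 × 10⁶ N·mm.
M_n = 757.18 kN·m.

M_n ≈ 757 kN·m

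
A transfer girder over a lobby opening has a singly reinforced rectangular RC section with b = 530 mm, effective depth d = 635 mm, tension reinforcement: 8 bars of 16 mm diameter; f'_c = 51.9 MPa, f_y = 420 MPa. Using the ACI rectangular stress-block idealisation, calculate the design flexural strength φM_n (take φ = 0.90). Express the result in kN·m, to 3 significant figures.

φM_n ≈ 377 kN·m

A_s = 8 × 201 = 1608 mm².
T = A_s f_y = 1608 × 420 = 675360 N = 675.36 kN.
From C = T: a = T/(0.85 f'_c b) = 675360/(0.85 × 51.9 × 530) = 28.89 mm.
M_n = T(d − a/2) = 675.36 kN × (635 − 14.445) mm = 419.10 kN·m.
φM_n = 0.90 × 419.10 = 377.19 kN·m.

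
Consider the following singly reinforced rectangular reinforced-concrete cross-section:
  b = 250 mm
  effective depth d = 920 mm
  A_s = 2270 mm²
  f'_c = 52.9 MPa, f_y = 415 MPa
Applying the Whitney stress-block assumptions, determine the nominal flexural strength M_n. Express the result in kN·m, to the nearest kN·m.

T = A_s f_y = 2270 × 415 = 942050 N = 942.05 kN.
From C = T: a = T/(0.85 f'_c b) = 942050/(0.85 × 52.9 × 250) = 83.80 mm.
M_n = T(d − a/2) = 942.05 kN × (920 − 41.9) mm = 827.21 kN·m.

M_n ≈ 827 kN·m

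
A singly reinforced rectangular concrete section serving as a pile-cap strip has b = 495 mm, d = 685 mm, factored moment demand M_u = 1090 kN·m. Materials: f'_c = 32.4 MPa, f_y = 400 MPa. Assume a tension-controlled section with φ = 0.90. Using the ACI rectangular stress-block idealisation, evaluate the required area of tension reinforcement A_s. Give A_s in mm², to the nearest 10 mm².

A_s ≈ 4940 mm²

M_n = M_u/φ = 1090/0.90 = 1211.11 kN·m.
With M_n = 0.85 f'_c a b (d − a/2), solve the quadratic for a:
a = d − √(d² − 2M_n/(0.85 f'_c b)) = 685 − √(685² − 2 × 1211.11×10⁶/(0.85 × 32.4 × 495)) = 145.05 mm.
A_s = 0.85 f'_c a b / f_y = 0.85 × 32.4 × 145.05 × 495 / 400 = 4943.4 mm².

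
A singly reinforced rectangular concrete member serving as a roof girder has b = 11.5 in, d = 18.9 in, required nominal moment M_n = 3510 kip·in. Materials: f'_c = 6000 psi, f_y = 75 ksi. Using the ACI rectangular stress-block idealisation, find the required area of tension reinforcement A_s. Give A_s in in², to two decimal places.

A_s ≈ 2.73 in²

From M_n = 0.85 f'_c a b (d − a/2):
a = d − √(d² − 2M_n/(0.85 f'_c b)) = 18.9 − √(18.9² − 2 × 3510/(0.85 × 6 × 11.5)) = 3.488 in.
A_s = 0.85 f'_c a b / f_y = 0.85 × 6 × 3.488 × 11.5 / 75 = 2.728 in².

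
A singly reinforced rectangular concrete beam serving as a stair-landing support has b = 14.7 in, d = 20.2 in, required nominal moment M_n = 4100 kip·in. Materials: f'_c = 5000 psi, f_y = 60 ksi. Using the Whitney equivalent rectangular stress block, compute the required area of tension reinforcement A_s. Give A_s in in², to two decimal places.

A_s ≈ 3.71 in²

From M_n = 0.85 f'_c a b (d − a/2):
a = d − √(d² − 2M_n/(0.85 f'_c b)) = 20.2 − √(20.2² − 2 × 4100/(0.85 × 5 × 14.7)) = 3.563 in.
A_s = 0.85 f'_c a b / f_y = 0.85 × 5 × 3.563 × 14.7 / 60 = 3.710 in².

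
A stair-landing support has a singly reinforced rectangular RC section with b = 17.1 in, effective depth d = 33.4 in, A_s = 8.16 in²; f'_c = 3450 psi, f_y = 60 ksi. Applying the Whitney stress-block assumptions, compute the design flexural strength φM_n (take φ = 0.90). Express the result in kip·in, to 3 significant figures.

T = A_s f_y = 8.16 × 60 = 489.6 kips.
a = T/(0.85 f'_c b) = 489.6/(0.85 × 3.45 × 17.1) = 9.764 in.
M_n = T(d − a/2) = 489.6 × (33.4 − 4.882) = 13962.4 kip·in.
φM_n = 0.90 × 13962.4 = 12566.2 kip·in.

φM_n ≈ 12600 kip·in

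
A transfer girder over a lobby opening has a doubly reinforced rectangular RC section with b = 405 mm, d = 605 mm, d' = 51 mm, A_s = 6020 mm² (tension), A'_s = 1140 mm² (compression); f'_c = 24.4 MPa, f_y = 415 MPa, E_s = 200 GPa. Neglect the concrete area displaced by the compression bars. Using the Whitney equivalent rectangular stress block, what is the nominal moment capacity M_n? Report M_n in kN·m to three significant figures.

M_n ≈ 1240 kN·m

Assume both tension and compression steel yield.
Net tension couple steel: A_s − A'_s = 4880 mm².
a = (A_s − A'_s) f_y / (0.85 f'_c b) = 2025200/(0.85 × 24.4 × 405) = 241.10 mm.
c = a/β₁ = 241.10/0.85 = 283.65 mm; ε'_s = 0.003(c − d')/c = 0.0025 ≥ f_y/E_s = 0.0021, so compression steel does yield.
M_n = (A_s − A'_s) f_y (d − a/2) + A'_s f_y (d − d') = [2025200 × (605 − 120.55) + 473100 × (605 − 51)] × 10⁻⁶ = 981.11 + 262.10 = 1243.21 kN·m.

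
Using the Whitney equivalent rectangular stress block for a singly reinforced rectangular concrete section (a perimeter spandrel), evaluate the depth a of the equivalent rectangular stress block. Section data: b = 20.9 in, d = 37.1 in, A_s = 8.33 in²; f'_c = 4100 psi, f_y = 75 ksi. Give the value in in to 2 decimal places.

a ≈ 8.58 in

T = A_s f_y = 8.33 × 75 = 624.75 kips.
a = T/(0.85 f'_c b) = 624.75/(0.85 × 4.1 × 20.9) = 8.58 in.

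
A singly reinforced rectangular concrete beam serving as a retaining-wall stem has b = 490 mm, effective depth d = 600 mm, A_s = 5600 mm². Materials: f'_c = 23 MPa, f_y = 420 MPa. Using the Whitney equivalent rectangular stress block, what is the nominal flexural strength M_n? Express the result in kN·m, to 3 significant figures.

T = A_s f_y = 5600 × 420 = 2352000 N = 2352 kN.
From C = T: a = T/(0.85 f'_c b) = 2352000/(0.85 × 23 × 490) = 245.52 mm.
M_n = T(d − a/2) = 2352 kN × (600 − 122.76) mm = 1122.47 kN·m.

M_n ≈ 1120 kN·m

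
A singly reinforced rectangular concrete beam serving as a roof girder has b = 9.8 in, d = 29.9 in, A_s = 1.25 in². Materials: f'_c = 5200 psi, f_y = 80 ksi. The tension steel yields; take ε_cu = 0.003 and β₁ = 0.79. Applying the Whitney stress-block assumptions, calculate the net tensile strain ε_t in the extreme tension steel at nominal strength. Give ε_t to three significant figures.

a = A_s f_y/(0.85 f'_c b) = 2.309 in.
β₁ = 0.79, so c = a/β₁ = 2.309/0.79 = 2.923 in.
From the linear strain diagram with ε_cu = 0.003: ε_t = 0.003 (d − c)/c = 0.003 × (29.9 − 2.923)/2.923 = 0.0277.
Since ε_t ≥ 0.005, the section is tension-controlled.

ε_t ≈ 0.0277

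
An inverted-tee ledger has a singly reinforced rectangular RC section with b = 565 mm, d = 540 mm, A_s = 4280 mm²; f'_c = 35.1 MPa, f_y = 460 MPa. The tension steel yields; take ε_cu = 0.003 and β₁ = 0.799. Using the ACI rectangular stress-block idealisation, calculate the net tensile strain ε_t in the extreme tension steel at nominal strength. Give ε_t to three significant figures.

ε_t ≈ 0.00808

a = A_s f_y/(0.85 f'_c b) = 116.80 mm.
β₁ = 0.799, so c = a/β₁ = 116.80/0.799 = 146.18 mm.
From the linear strain diagram with ε_cu = 0.003: ε_t = 0.003 (d − c)/c = 0.003 × (540 − 146.18)/146.18 = 0.00808.
Since ε_t ≥ 0.005, the section is tension-controlled.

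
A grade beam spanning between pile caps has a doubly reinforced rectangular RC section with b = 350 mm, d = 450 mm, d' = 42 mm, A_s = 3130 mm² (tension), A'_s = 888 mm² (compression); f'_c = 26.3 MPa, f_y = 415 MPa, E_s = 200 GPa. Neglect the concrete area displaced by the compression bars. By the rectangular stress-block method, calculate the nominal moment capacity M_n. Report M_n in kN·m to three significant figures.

M_n ≈ 514 kN·m

Assume both tension and compression steel yield.
Net tension couple steel: A_s − A'_s = 2242 mm².
a = (A_s − A'_s) f_y / (0.85 f'_c b) = 930430/(0.85 × 26.3 × 350) = 118.92 mm.
c = a/β₁ = 118.92/0.85 = 139.91 mm; ε'_s = 0.003(c − d')/c = 0.0021 ≥ f_y/E_s = 0.0021, so compression steel does yield.
M_n = (A_s − A'_s) f_y (d − a/2) + A'_s f_y (d − d') = [930430 × (450 − 59.46) + 368520 × (450 − 42)] × 10⁻⁶ = 363.37 + 150.36 = 513.73 kN·m.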